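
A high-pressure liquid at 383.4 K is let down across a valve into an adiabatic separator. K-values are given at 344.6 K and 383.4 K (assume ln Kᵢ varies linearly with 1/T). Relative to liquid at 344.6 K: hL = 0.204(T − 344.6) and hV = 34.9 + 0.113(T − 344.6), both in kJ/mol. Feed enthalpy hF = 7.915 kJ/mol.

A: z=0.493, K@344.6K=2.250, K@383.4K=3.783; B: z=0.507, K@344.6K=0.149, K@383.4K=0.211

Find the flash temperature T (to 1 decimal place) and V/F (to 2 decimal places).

Adiabatic flash: solve Rachford–Rice at each trial T, then check hF = ψ·hV(T) + (1−ψ)·hL(T).
  T = 344.6 K: K = (2.250, 0.149), RR gives ψ = 0.174, H_out = 6.063 kJ/mol
  T = 383.4 K: K = (3.783, 0.211), RR gives ψ = 0.443, H_out = 21.801 kJ/mol
  T = 364.0 K: K = (2.958, 0.179), RR gives ψ = 0.342, H_out = 15.275 kJ/mol
  T = 354.3 K: K = (2.590, 0.164), RR gives ψ = 0.271, H_out = 11.182 kJ/mol
  T = 349.5 K: K = (2.418, 0.156), RR gives ψ = 0.227, H_out = 8.814 kJ/mol
  T = 347.1 K: K = (2.335, 0.153), RR gives ψ = 0.202, H_out = 7.515 kJ/mol
Linear interpolation between T = 347.1 (H_out = 7.515) and T = 349.5 (H_out = 8.814) on hF = 7.915 gives T ≈ 347.8 K, at which ψ = 0.21.

T = 347.8 K, V/F = 0.21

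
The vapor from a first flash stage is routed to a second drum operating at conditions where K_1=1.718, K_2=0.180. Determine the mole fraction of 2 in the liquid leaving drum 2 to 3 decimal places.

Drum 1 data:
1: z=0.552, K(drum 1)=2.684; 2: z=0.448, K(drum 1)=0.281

Drum 1:
Binary case is linear: z₁(K₁−1)(1+ψ₁(K₂−1)) + z₂(K₂−1)(1+ψ₁(K₁−1)) = 0
⇒ ψ₁ = [z₁(K₁−1)+z₂(K₂−1)] / [−(K₁−1)(K₂−1)] = 0.6075/1.2108 = 0.502
Drum-1 compositions:
  1: x = 0.299, y = 0.803
  2: x = 0.701, y = 0.197
Drum-2 feed = drum-1 vapor: z₂ = (0.8031, 0.1969).
Drum 2:
Rachford–Rice: g(ψ₂) = Σ zᵢ(Kᵢ−1)/(1+ψ₂(Kᵢ−1)) = 0.
g(0) = ΣzᵢKᵢ − 1 = 0.415 and g(1) = 1 − Σzᵢ/Kᵢ = -0.561, so a root lies in (0, 1).
Binary case is linear: z₁(K₁−1)(1+ψ₂(K₂−1)) + z₂(K₂−1)(1+ψ₂(K₁−1)) = 0
⇒ ψ₂ = [z₁(K₁−1)+z₂(K₂−1)] / [−(K₁−1)(K₂−1)] = 0.4151/0.5888 = 0.705
  1: x = 0.533, y = 0.916
  2: x = 0.467, y = 0.084

x_2 (drum 2) = 0.467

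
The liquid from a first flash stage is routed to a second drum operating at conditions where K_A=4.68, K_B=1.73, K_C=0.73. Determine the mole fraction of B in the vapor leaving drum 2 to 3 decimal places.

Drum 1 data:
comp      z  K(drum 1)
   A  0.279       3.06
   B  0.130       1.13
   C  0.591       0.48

y_B (drum 2) = 0.143

Drum 1:
Rachford–Rice: g(ψ₁) = Σ zᵢ(Kᵢ−1)/(1+ψ₁(Kᵢ−1)) = 0.
Feasibility: ΣzᵢKᵢ = 1.284, Σzᵢ/Kᵢ = 1.437 — both > 1, two phases present.
Newton iteration, ψ₁⁰ = 0.34:
  ψ₁ = 0.340: g = -0.0191, g' = -0.647 → ψ₁ = 0.310
  ψ₁ = 0.310: g = 0.0003, g' = -0.670 → ψ₁ = 0.311
Converged at ψ₁ = 0.311.
Drum-1 compositions:
  A: x = 0.170, y = 0.520
  B: x = 0.125, y = 0.141
  C: x = 0.705, y = 0.338
Drum-2 feed = drum-1 liquid: z₂ = (0.1701, 0.1249, 0.7050).
Drum 2:
Material balance + equilibrium reduce to Σ zᵢ(Kᵢ−1)/(1+ψ₂(Kᵢ−1)) = 0.
Feasibility: ΣzᵢKᵢ = 1.527, Σzᵢ/Kᵢ = 1.074 — both > 1, two phases present.
Newton iteration, ψ₂⁰ = 0.63:
  ψ₂ = 0.630: g = 0.0217, g' = -0.315 → ψ₂ = 0.699
  ψ₂ = 0.699: g = 0.0010, g' = -0.288 → ψ₂ = 0.702
Converged at ψ₂ = 0.702.
  A: x = 0.047, y = 0.222
  B: x = 0.083, y = 0.143
  C: x = 0.870, y = 0.635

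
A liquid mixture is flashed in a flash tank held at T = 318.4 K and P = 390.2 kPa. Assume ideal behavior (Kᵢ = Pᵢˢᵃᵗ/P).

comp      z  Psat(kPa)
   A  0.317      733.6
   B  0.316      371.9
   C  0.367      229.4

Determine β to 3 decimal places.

Raoult's law: Kᵢ = Pᵢˢᵃᵗ/P = Pᵢˢᵃᵗ/390.2.
  K_A = 733.6/390.2 = 1.88006, K_B = 371.9/390.2 = 0.95310, K_C = 229.4/390.2 = 0.58790
Rachford–Rice: g(β) = Σ zᵢ(Kᵢ−1)/(1+β(Kᵢ−1)) = 0.
Feasibility: ΣzᵢKᵢ = 1.113, Σzᵢ/Kᵢ = 1.124 — both > 1, two phases present.
Newton–Raphson from β = 0.55:
  β = 0.550: g = -0.0228, g' = -0.216 → β = 0.445
  β = 0.445: g = 0.0002, g' = -0.221 → β = 0.446
Converged at β = 0.446.

β = 0.446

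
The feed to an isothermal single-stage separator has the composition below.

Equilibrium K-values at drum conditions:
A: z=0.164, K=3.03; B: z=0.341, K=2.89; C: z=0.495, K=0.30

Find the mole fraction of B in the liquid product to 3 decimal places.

x_B = 0.181

Rachford–Rice: g(ψ) = Σ zᵢ(Kᵢ−1)/(1+ψ(Kᵢ−1)) = 0.
Check two-phase: ΣzᵢKᵢ = 1.631 > 1 and Σzᵢ/Kᵢ = 1.822 > 1, so g(0) = 0.631 > 0 and g(1) = -0.822 < 0.
Iterate (Newton) starting at ψ = 0.5:
  ψ = 0.500: g = -0.0365, g' = -1.063 → ψ = 0.466
Converged at ψ = 0.466.
Compositions from xᵢ = zᵢ/(1+ψ(Kᵢ−1)), yᵢ = Kᵢxᵢ:
  A: x = 0.084, y = 0.255
  B: x = 0.181, y = 0.524
  C: x = 0.734, y = 0.220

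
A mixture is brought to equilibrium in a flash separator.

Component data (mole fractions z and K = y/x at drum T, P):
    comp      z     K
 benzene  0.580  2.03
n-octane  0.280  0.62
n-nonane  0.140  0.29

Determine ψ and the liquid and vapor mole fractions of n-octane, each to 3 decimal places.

ψ = 0.708, x_n-octane = 0.383, y_n-octane = 0.238

Rachford–Rice: g(ψ) = Σ zᵢ(Kᵢ−1)/(1+ψ(Kᵢ−1)) = 0.
Feasibility: ΣzᵢKᵢ = 1.392, Σzᵢ/Kᵢ = 1.220 — both > 1, two phases present.
Newton–Raphson from ψ = 0.5:
  ψ = 0.500: g = 0.1089, g' = -0.499 → ψ = 0.718
  ψ = 0.718: g = -0.0057, g' = -0.573 → ψ = 0.708
Converged at ψ = 0.708.
Compositions from xᵢ = zᵢ/(1+ψ(Kᵢ−1)), yᵢ = Kᵢxᵢ:
  benzene: x = 0.335, y = 0.681
  n-octane: x = 0.383, y = 0.238
  n-nonane: x = 0.282, y = 0.082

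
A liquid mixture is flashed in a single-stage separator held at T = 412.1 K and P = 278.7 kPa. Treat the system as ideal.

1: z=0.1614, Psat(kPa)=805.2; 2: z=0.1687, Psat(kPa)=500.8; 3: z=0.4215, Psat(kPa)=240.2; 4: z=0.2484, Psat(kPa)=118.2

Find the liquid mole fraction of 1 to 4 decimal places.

Raoult's law: Kᵢ = Pᵢˢᵃᵗ/P = Pᵢˢᵃᵗ/278.7.
  K_1 = 805.2/278.7 = 2.889128, K_2 = 500.8/278.7 = 1.796914, K_3 = 240.2/278.7 = 0.861859, K_4 = 118.2/278.7 = 0.424112
Material balance + equilibrium reduce to Σ zᵢ(Kᵢ−1)/(1+ψ(Kᵢ−1)) = 0.
Check two-phase: ΣzᵢKᵢ = 1.2381 > 1 and Σzᵢ/Kᵢ = 1.2245 > 1, so g(0) = 0.2381 > 0 and g(1) = -0.2245 < 0.
Iterate (Newton) starting at ψ = 0.5:
  ψ = 0.5000: g = -0.01051, g' = -0.3789 → ψ = 0.4723
  ψ = 0.4723: g = 0.00004, g' = -0.3821 → ψ = 0.4724
Converged at ψ = 0.4724.
Compositions from xᵢ = zᵢ/(1+ψ(Kᵢ−1)), yᵢ = Kᵢxᵢ:
  1: x = 0.0853, y = 0.2464
  2: x = 0.1226, y = 0.2202
  3: x = 0.4509, y = 0.3886
  4: x = 0.3412, y = 0.1447

x_1 = 0.0853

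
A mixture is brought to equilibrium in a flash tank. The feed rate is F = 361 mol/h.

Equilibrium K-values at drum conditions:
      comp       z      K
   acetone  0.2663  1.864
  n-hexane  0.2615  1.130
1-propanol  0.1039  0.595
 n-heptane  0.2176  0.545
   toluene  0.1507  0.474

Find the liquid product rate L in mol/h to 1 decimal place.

L = 307.0 mol/h

Material balance + equilibrium reduce to Σ zᵢ(Kᵢ−1)/(1+ψ(Kᵢ−1)) = 0.
g(0) = ΣzᵢKᵢ − 1 = 0.0437 and g(1) = 1 − Σzᵢ/Kᵢ = -0.2661, so a root lies in (0, 1).
Newton–Raphson from ψ = 0.5:
  ψ = 0.5000: g = -0.09589, g' = -0.2799 → ψ = 0.1574
  ψ = 0.1574: g = -0.00216, g' = -0.2796 → ψ = 0.1497
Converged at ψ = 0.1497.
Then V = ψ·F = 0.1497·361 = 54.0 mol/h and L = F − V = 307.0 mol/h.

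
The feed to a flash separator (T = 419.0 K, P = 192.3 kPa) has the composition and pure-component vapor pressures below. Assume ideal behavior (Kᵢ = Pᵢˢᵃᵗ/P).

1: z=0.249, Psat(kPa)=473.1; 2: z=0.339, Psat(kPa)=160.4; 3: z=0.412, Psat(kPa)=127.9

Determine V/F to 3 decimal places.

V/F = 0.436

Raoult's law: Kᵢ = Pᵢˢᵃᵗ/P = Pᵢˢᵃᵗ/192.3.
  K_1 = 473.1/192.3 = 2.46022, K_2 = 160.4/192.3 = 0.83411, K_3 = 127.9/192.3 = 0.66511
Rachford–Rice: g(V/F) = Σ zᵢ(Kᵢ−1)/(1+V/F(Kᵢ−1)) = 0.
Check two-phase: ΣzᵢKᵢ = 1.169 > 1 and Σzᵢ/Kᵢ = 1.127 > 1, so g(0) = 0.169 > 0 and g(1) = -0.127 < 0.
Newton iteration, V/F⁰ = 0.5:
  V/F = 0.500: g = -0.0169, g' = -0.255 → V/F = 0.434
  V/F = 0.434: g = 0.0006, g' = -0.273 → V/F = 0.436
Converged at V/F = 0.436.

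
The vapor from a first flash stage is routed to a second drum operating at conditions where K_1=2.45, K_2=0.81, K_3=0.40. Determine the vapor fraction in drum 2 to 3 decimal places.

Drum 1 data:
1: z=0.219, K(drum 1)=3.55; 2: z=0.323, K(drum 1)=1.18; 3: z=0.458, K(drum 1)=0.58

V/F (drum 2) = 0.228

Drum 1:
Let ψ₁ = V/F and solve Σ zᵢ(Kᵢ−1)/(1+ψ₁(Kᵢ−1)) = 0.
Check two-phase: ΣzᵢKᵢ = 1.424 > 1 and Σzᵢ/Kᵢ = 1.125 > 1, so g(0) = 0.424 > 0 and g(1) = -0.125 < 0.
Newton–Raphson from ψ₁ = 0.37:
  ψ₁ = 0.370: g = 0.1141, g' = -0.499 → ψ₁ = 0.598
  ψ₁ = 0.598: g = 0.0166, g' = -0.376 → ψ₁ = 0.643
Converged at ψ₁ = 0.643.
Drum-1 compositions:
  1: x = 0.083, y = 0.294
  2: x = 0.289, y = 0.342
  3: x = 0.628, y = 0.364
Drum-2 feed = drum-1 vapor: z₂ = (0.2944, 0.3416, 0.3640).
Drum 2:
Material balance + equilibrium reduce to Σ zᵢ(Kᵢ−1)/(1+ψ₂(Kᵢ−1)) = 0.
Check two-phase: ΣzᵢKᵢ = 1.144 > 1 and Σzᵢ/Kᵢ = 1.452 > 1, so g(0) = 0.144 > 0 and g(1) = -0.452 < 0.
Newton iteration, ψ₂⁰ = 0.64:
  ψ₂ = 0.640: g = -0.2070, g' = -0.528 → ψ₂ = 0.248
  ψ₂ = 0.248: g = -0.0106, g' = -0.529 → ψ₂ = 0.228
Converged at ψ₂ = 0.228.
  1: x = 0.221, y = 0.542
  2: x = 0.357, y = 0.289
  3: x = 0.422, y = 0.169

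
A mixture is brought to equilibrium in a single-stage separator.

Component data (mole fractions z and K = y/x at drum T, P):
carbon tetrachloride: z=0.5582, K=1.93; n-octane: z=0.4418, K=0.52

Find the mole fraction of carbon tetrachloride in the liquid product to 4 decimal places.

Rachford–Rice: g(ψ) = Σ zᵢ(Kᵢ−1)/(1+ψ(Kᵢ−1)) = 0.
g(0) = ΣzᵢKᵢ − 1 = 0.3071 and g(1) = 1 − Σzᵢ/Kᵢ = -0.1388, so a root lies in (0, 1).
Binary case is linear: z₁(K₁−1)(1+ψ(K₂−1)) + z₂(K₂−1)(1+ψ(K₁−1)) = 0
⇒ ψ = [z₁(K₁−1)+z₂(K₂−1)] / [−(K₁−1)(K₂−1)] = 0.30706/0.44640 = 0.6879
Compositions from xᵢ = zᵢ/(1+ψ(Kᵢ−1)), yᵢ = Kᵢxᵢ:
  carbon tetrachloride: x = 0.3404, y = 0.6570
  n-octane: x = 0.6596, y = 0.3430

x_carbon tetrachloride = 0.3404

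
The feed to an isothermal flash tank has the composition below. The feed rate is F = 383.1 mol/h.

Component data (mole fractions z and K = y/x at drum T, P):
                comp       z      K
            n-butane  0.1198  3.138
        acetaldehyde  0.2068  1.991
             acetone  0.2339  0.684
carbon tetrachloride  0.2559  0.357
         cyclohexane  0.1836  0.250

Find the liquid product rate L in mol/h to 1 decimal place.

Rachford–Rice: g(ψ) = Σ zᵢ(Kᵢ−1)/(1+ψ(Kᵢ−1)) = 0.
Check two-phase: ΣzᵢKᵢ = 1.0849 > 1 and Σzᵢ/Kᵢ = 1.9352 > 1, so g(0) = 0.0849 > 0 and g(1) = -0.9352 < 0.
Newton–Raphson from ψ = 0.5:
  ψ = 0.5000: g = -0.28978, g' = -0.7459 → ψ = 0.1115
  ψ = 0.1115: g = -0.01275, g' = -0.7926 → ψ = 0.0954
  ψ = 0.0954: g = 0.00015, g' = -0.8120 → ψ = 0.0956
Converged at ψ = 0.0956.
Then V = ψ·F = 0.0956·383.1 = 36.6 mol/h and L = F − V = 346.5 mol/h.

L = 346.5 mol/h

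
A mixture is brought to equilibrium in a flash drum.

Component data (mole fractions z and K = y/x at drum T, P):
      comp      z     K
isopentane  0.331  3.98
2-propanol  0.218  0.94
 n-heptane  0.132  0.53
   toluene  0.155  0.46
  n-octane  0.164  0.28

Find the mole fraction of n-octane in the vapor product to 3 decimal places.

Material balance + equilibrium reduce to Σ zᵢ(Kᵢ−1)/(1+ψ(Kᵢ−1)) = 0.
Check two-phase: ΣzᵢKᵢ = 1.709 > 1 and Σzᵢ/Kᵢ = 1.487 > 1, so g(0) = 0.709 > 0 and g(1) = -0.487 < 0.
Newton iteration, ψ⁰ = 0.5:
  ψ = 0.500: g = 0.0024, g' = -0.817 → ψ = 0.503
Converged at ψ = 0.503.
Compositions from xᵢ = zᵢ/(1+ψ(Kᵢ−1)), yᵢ = Kᵢxᵢ:
  isopentane: x = 0.132, y = 0.527
  2-propanol: x = 0.225, y = 0.211
  n-heptane: x = 0.173, y = 0.092
  toluene: x = 0.213, y = 0.098
  n-octane: x = 0.257, y = 0.072

y_n-octane = 0.072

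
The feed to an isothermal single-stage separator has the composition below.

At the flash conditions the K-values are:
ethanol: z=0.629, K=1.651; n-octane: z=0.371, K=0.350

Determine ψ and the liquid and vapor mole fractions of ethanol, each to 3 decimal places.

ψ = 0.398, x_ethanol = 0.500, y_ethanol = 0.825

Rachford–Rice: g(ψ) = Σ zᵢ(Kᵢ−1)/(1+ψ(Kᵢ−1)) = 0.
Check two-phase: ΣzᵢKᵢ = 1.168 > 1 and Σzᵢ/Kᵢ = 1.441 > 1, so g(0) = 0.168 > 0 and g(1) = -0.441 < 0.
Binary case is linear: z₁(K₁−1)(1+ψ(K₂−1)) + z₂(K₂−1)(1+ψ(K₁−1)) = 0
⇒ ψ = [z₁(K₁−1)+z₂(K₂−1)] / [−(K₁−1)(K₂−1)] = 0.1683/0.4232 = 0.398
Compositions from xᵢ = zᵢ/(1+ψ(Kᵢ−1)), yᵢ = Kᵢxᵢ:
  ethanol: x = 0.500, y = 0.825
  n-octane: x = 0.500, y = 0.175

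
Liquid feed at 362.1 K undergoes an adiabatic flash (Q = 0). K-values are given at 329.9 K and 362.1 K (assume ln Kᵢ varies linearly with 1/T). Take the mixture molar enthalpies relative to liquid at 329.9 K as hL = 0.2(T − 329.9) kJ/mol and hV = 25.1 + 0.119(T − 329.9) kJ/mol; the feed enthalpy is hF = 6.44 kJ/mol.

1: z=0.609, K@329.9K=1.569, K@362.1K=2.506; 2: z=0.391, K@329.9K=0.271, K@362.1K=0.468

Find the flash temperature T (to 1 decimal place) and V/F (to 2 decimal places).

T = 332.6 K, V/F = 0.24

Adiabatic flash: solve Rachford–Rice at each trial T, then check hF = ψ·hV(T) + (1−ψ)·hL(T).
  T = 329.9 K: K = (1.569, 0.271), RR gives ψ = 0.148, H_out = 3.720 kJ/mol
  T = 362.1 K: K = (2.506, 0.468), RR gives ψ = 0.885, H_out = 26.348 kJ/mol
  T = 346.0 K: K = (2.005, 0.361), RR gives ψ = 0.563, H_out = 16.626 kJ/mol
  T = 337.9 K: K = (1.777, 0.313), RR gives ψ = 0.384, H_out = 10.990 kJ/mol
  T = 333.9 K: K = (1.671, 0.292), RR gives ψ = 0.277, H_out = 7.669 kJ/mol
  T = 331.9 K: K = (1.620, 0.281), RR gives ψ = 0.216, H_out = 5.792 kJ/mol
Linear interpolation between T = 331.9 (H_out = 5.792) and T = 333.9 (H_out = 7.669) on hF = 6.44 gives T ≈ 332.6 K, at which ψ = 0.24.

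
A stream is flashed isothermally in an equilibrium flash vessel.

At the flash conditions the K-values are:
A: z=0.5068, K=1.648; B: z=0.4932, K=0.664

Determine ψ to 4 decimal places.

ψ = 0.7472

Material balance + equilibrium reduce to Σ zᵢ(Kᵢ−1)/(1+ψ(Kᵢ−1)) = 0.
Check two-phase: ΣzᵢKᵢ = 1.1627 > 1 and Σzᵢ/Kᵢ = 1.0503 > 1, so g(0) = 0.1627 > 0 and g(1) = -0.0503 < 0.
Binary case is linear: z₁(K₁−1)(1+ψ(K₂−1)) + z₂(K₂−1)(1+ψ(K₁−1)) = 0
⇒ ψ = [z₁(K₁−1)+z₂(K₂−1)] / [−(K₁−1)(K₂−1)] = 0.16269/0.21773 = 0.7472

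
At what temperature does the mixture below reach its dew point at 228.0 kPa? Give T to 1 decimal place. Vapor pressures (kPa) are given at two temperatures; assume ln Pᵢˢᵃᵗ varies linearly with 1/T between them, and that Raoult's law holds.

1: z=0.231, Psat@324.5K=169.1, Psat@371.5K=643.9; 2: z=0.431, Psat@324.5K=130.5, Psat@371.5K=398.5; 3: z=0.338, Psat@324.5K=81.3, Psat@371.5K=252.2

Dew-point temperature: Σzᵢ·P/Pᵢˢᵃᵗ(T) = 1. Interpolate ln Pᵢˢᵃᵗ = aᵢ + bᵢ/T.
  T = 324.5 K: ΣzᵢP/Pᵢˢᵃᵗ = 2.0124
  T = 371.5 K: ΣzᵢP/Pᵢˢᵃᵗ = 0.6340
  T = 348.0 K: ΣzᵢP/Pᵢˢᵃᵗ = 1.0855
  T = 359.8 K: ΣzᵢP/Pᵢˢᵃᵗ = 0.8213
  T = 353.9 K: ΣzᵢP/Pᵢˢᵃᵗ = 0.9420
  T = 350.9 K: ΣzᵢP/Pᵢˢᵃᵗ = 1.0118
  T = 352.4 K: ΣzᵢP/Pᵢˢᵃᵗ = 0.9761
Interpolating between 350.9 K and 352.4 K gives T ≈ 351.4 K.

T = 351.4 K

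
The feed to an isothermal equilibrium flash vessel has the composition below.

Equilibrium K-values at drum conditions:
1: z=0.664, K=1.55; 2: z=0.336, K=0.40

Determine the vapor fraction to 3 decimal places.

ψ = 0.496

Rachford–Rice: g(ψ) = Σ zᵢ(Kᵢ−1)/(1+ψ(Kᵢ−1)) = 0.
Check two-phase: ΣzᵢKᵢ = 1.164 > 1 and Σzᵢ/Kᵢ = 1.268 > 1, so g(0) = 0.164 > 0 and g(1) = -0.268 < 0.
Newton–Raphson from ψ = 0.38:
  ψ = 0.380: g = 0.0409, g' = -0.340 → ψ = 0.500
  ψ = 0.500: g = -0.0017, g' = -0.370 → ψ = 0.496
Converged at ψ = 0.496.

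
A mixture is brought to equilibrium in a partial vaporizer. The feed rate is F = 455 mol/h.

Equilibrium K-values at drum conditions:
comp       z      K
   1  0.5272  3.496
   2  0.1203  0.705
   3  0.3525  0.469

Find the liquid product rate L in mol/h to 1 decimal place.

Iterate (Newton) starting at β = 0.5:
  β = 0.5000: g = 0.28890, g' = -0.8486 → β = 0.8404
  β = 0.8404: g = 0.03957, g' = -0.6849 → β = 0.8982
  β = 0.8982: g = -0.00024, g' = -0.6952 → β = 0.8979
Converged at β = 0.8979.
Then V = β·F = 0.8979·455 = 408.5 mol/h and L = F − V = 46.5 mol/h.

L = 46.5 mol/h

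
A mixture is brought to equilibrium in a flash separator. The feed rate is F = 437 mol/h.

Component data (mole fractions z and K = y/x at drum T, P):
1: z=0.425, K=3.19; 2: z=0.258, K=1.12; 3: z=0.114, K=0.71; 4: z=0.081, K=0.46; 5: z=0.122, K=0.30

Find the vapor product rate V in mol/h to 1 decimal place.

V = 382.1 mol/h

Let ψ = V/F and solve Σ zᵢ(Kᵢ−1)/(1+ψ(Kᵢ−1)) = 0.
Check two-phase: ΣzᵢKᵢ = 1.800 > 1 and Σzᵢ/Kᵢ = 1.107 > 1, so g(0) = 0.800 > 0 and g(1) = -0.107 < 0.
Newton–Raphson from ψ = 0.59:
  ψ = 0.590: g = 0.1854, g' = -0.630 → ψ = 0.885
  ψ = 0.885: g = -0.0076, g' = -0.755 → ψ = 0.875
  ψ = 0.875: g = -0.0001, g' = -0.742 → ψ = 0.874
Converged at ψ = 0.874.
Then V = ψ·F = 0.8744·437 = 382.1 mol/h and L = F − V = 54.9 mol/h.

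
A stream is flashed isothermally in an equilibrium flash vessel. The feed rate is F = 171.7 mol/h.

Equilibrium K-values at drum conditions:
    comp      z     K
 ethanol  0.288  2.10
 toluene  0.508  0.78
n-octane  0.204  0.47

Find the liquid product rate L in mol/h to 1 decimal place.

Newton–Raphson from β = 0.49:
  β = 0.490: g = -0.0655, g' = -0.283 → β = 0.258
  β = 0.258: g = 0.0029, g' = -0.316 → β = 0.268
Converged at β = 0.268.
Then V = β·F = 0.2676·171.7 = 46.0 mol/h and L = F − V = 125.7 mol/h.

L = 125.7 mol/h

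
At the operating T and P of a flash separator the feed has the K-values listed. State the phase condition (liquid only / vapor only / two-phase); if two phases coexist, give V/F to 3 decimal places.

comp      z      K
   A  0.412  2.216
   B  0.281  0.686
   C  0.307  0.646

two-phase, V/F = 0.745

ΣzᵢKᵢ = 1.304; Σzᵢ/Kᵢ = 1.071.
Both exceed 1, so a two-phase solution exists.
Newton iteration, ψ⁰ = 0.41:
  ψ = 0.410: g = 0.1059, g' = -0.360 → ψ = 0.704
  ψ = 0.704: g = 0.0119, g' = -0.291 → ψ = 0.745
Converged at ψ = 0.745.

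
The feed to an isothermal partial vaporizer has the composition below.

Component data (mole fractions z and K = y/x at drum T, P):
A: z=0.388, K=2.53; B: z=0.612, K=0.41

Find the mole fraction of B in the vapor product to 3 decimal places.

Material balance + equilibrium reduce to Σ zᵢ(Kᵢ−1)/(1+ψ(Kᵢ−1)) = 0.
Feasibility: ΣzᵢKᵢ = 1.233, Σzᵢ/Kᵢ = 1.646 — both > 1, two phases present.
Newton–Raphson from ψ = 0.54:
  ψ = 0.540: g = -0.2048, g' = -0.731 → ψ = 0.260
  ψ = 0.260: g = -0.0017, g' = -0.762 → ψ = 0.258
Converged at ψ = 0.258.
Compositions from xᵢ = zᵢ/(1+ψ(Kᵢ−1)), yᵢ = Kᵢxᵢ:
  A: x = 0.278, y = 0.704
  B: x = 0.722, y = 0.296

y_B = 0.296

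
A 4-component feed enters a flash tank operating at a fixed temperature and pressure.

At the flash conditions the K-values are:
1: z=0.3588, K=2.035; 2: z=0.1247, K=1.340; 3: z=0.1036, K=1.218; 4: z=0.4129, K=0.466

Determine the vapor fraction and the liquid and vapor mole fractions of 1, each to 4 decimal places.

ψ = 0.5013, x_1 = 0.2362, y_1 = 0.4807

Iterate (Newton) starting at ψ = 0.5:
  ψ = 0.5000: g = 0.00052, g' = -0.4006 → ψ = 0.5013
Converged at ψ = 0.5013.
Compositions from xᵢ = zᵢ/(1+ψ(Kᵢ−1)), yᵢ = Kᵢxᵢ:
  1: x = 0.2362, y = 0.4807
  2: x = 0.1065, y = 0.1428
  3: x = 0.0934, y = 0.1138
  4: x = 0.5638, y = 0.2627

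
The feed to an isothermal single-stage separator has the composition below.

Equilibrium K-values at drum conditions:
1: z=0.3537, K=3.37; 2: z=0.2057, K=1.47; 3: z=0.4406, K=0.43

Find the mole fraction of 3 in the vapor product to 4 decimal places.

Let ψ = V/F and solve Σ zᵢ(Kᵢ−1)/(1+ψ(Kᵢ−1)) = 0.
Feasibility: ΣzᵢKᵢ = 1.6838, Σzᵢ/Kᵢ = 1.2695 — both > 1, two phases present.
Iterate (Newton) starting at ψ = 0.6:
  ψ = 0.6000: g = 0.03984, g' = -0.6970 → ψ = 0.6572
  ψ = 0.6572: g = 0.00007, g' = -0.6962 → ψ = 0.6573
Converged at ψ = 0.6573.
Compositions from xᵢ = zᵢ/(1+ψ(Kᵢ−1)), yᵢ = Kᵢxᵢ:
  1: x = 0.1383, y = 0.4660
  2: x = 0.1572, y = 0.2310
  3: x = 0.7046, y = 0.3030

y_3 = 0.3030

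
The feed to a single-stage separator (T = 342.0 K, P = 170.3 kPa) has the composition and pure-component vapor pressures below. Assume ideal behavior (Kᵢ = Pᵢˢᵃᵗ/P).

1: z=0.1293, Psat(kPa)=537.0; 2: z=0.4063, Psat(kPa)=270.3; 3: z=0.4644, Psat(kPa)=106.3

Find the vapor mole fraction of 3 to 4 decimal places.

Raoult's law: Kᵢ = Pᵢˢᵃᵗ/P = Pᵢˢᵃᵗ/170.3.
  K_1 = 537.0/170.3 = 3.153259, K_2 = 270.3/170.3 = 1.587199, K_3 = 106.3/170.3 = 0.624193
Material balance + equilibrium reduce to Σ zᵢ(Kᵢ−1)/(1+V/F(Kᵢ−1)) = 0.
g(0) = ΣzᵢKᵢ − 1 = 0.3425 and g(1) = 1 − Σzᵢ/Kᵢ = -0.0410, so a root lies in (0, 1).
Newton iteration, V/F⁰ = 0.5:
  V/F = 0.5000: g = 0.10359, g' = -0.3222 → V/F = 0.8215
  V/F = 0.8215: g = 0.00902, g' = -0.2792 → V/F = 0.8538
  V/F = 0.8538: g = 0.00001, g' = -0.2788 → V/F = 0.8539
Converged at V/F = 0.8539.
Compositions from xᵢ = zᵢ/(1+V/F(Kᵢ−1)), yᵢ = Kᵢxᵢ:
  1: x = 0.0456, y = 0.1436
  2: x = 0.2706, y = 0.4295
  3: x = 0.6838, y = 0.4268

y_3 = 0.4268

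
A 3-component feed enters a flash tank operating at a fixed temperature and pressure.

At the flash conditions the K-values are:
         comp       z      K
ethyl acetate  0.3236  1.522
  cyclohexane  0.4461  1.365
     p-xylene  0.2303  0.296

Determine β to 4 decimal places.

Rachford–Rice: g(β) = Σ zᵢ(Kᵢ−1)/(1+β(Kᵢ−1)) = 0.
g(0) = ΣzᵢKᵢ − 1 = 0.1696 and g(1) = 1 − Σzᵢ/Kᵢ = -0.3175, so a root lies in (0, 1).
Iterate (Newton) starting at β = 0.5:
  β = 0.5000: g = 0.02145, g' = -0.3698 → β = 0.5580
  β = 0.5580: g = -0.00094, g' = -0.4035 → β = 0.5557
Converged at β = 0.5557.

β = 0.5557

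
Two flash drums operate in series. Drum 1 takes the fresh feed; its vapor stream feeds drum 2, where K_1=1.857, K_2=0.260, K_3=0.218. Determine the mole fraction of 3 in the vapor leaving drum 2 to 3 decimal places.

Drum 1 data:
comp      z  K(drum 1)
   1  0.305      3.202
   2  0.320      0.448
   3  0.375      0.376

y_3 (drum 2) = 0.059

Drum 1:
Material balance + equilibrium reduce to Σ zᵢ(Kᵢ−1)/(1+ψ₁(Kᵢ−1)) = 0.
Feasibility: ΣzᵢKᵢ = 1.261, Σzᵢ/Kᵢ = 1.807 — both > 1, two phases present.
Newton iteration, ψ₁⁰ = 0.42:
  ψ₁ = 0.420: g = -0.1981, g' = -0.833 → ψ₁ = 0.182
  ψ₁ = 0.182: g = 0.0191, g' = -1.060 → ψ₁ = 0.200
Converged at ψ₁ = 0.200.
Drum-1 compositions:
  1: x = 0.212, y = 0.678
  2: x = 0.360, y = 0.161
  3: x = 0.429, y = 0.161
Drum-2 feed = drum-1 vapor: z₂ = (0.6777, 0.1612, 0.1611).
Drum 2:
Rachford–Rice: g(ψ₂) = Σ zᵢ(Kᵢ−1)/(1+ψ₂(Kᵢ−1)) = 0.
Feasibility: ΣzᵢKᵢ = 1.335, Σzᵢ/Kᵢ = 1.724 — both > 1, two phases present.
Iterate (Newton) starting at ψ₂ = 0.5:
  ψ₂ = 0.500: g = 0.0103, g' = -0.732 → ψ₂ = 0.514
Converged at ψ₂ = 0.514.
  1: x = 0.470, y = 0.874
  2: x = 0.260, y = 0.068
  3: x = 0.269, y = 0.059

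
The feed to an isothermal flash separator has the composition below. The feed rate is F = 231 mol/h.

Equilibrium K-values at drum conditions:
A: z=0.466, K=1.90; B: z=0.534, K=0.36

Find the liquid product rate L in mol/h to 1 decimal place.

L = 199.9 mol/h

Material balance + equilibrium reduce to Σ zᵢ(Kᵢ−1)/(1+V/F(Kᵢ−1)) = 0.
g(0) = ΣzᵢKᵢ − 1 = 0.078 and g(1) = 1 − Σzᵢ/Kᵢ = -0.729, so a root lies in (0, 1).
Binary case is linear: z₁(K₁−1)(1+V/F(K₂−1)) + z₂(K₂−1)(1+V/F(K₁−1)) = 0
⇒ V/F = [z₁(K₁−1)+z₂(K₂−1)] / [−(K₁−1)(K₂−1)] = 0.0776/0.5760 = 0.135
Then V = V/F·F = 0.1348·231 = 31.1 mol/h and L = F − V = 199.9 mol/h.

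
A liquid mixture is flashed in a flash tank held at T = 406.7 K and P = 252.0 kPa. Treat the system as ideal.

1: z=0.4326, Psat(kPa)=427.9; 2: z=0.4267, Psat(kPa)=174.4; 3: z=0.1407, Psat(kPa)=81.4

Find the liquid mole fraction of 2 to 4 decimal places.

Raoult's law: Kᵢ = Pᵢˢᵃᵗ/P = Pᵢˢᵃᵗ/252.0.
  K_1 = 427.9/252.0 = 1.698016, K_2 = 174.4/252.0 = 0.692063, K_3 = 81.4/252.0 = 0.323016
Rachford–Rice: g(β) = Σ zᵢ(Kᵢ−1)/(1+β(Kᵢ−1)) = 0.
Check two-phase: ΣzᵢKᵢ = 1.0753 > 1 and Σzᵢ/Kᵢ = 1.3069 > 1, so g(0) = 0.0753 > 0 and g(1) = -0.3069 < 0.
Newton–Raphson from β = 0.5:
  β = 0.5000: g = -0.07546, g' = -0.3197 → β = 0.2640
  β = 0.2640: g = -0.00402, g' = -0.2938 → β = 0.2503
Converged at β = 0.2503.
Compositions from xᵢ = zᵢ/(1+β(Kᵢ−1)), yᵢ = Kᵢxᵢ:
  1: x = 0.3683, y = 0.6253
  2: x = 0.4623, y = 0.3200
  3: x = 0.1694, y = 0.0547

x_2 = 0.4623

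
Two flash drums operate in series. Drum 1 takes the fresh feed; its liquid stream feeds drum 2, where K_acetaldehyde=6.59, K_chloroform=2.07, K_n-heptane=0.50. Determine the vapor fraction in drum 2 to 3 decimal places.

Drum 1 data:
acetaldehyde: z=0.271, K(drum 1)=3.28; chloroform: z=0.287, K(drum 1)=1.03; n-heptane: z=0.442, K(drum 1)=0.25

Drum 1:
Material balance + equilibrium reduce to Σ zᵢ(Kᵢ−1)/(1+ψ₁(Kᵢ−1)) = 0.
Check two-phase: ΣzᵢKᵢ = 1.295 > 1 and Σzᵢ/Kᵢ = 2.129 > 1, so g(0) = 0.295 > 0 and g(1) = -1.129 < 0.
Iterate (Newton) starting at ψ₁ = 0.59:
  ψ₁ = 0.590: g = -0.3227, g' = -1.056 → ψ₁ = 0.285
  ψ₁ = 0.285: g = -0.0381, g' = -0.920 → ψ₁ = 0.243
  ψ₁ = 0.243: g = 0.0007, g' = -0.955 → ψ₁ = 0.244
Converged at ψ₁ = 0.244.
Drum-1 compositions:
  acetaldehyde: x = 0.174, y = 0.571
  chloroform: x = 0.285, y = 0.293
  n-heptane: x = 0.541, y = 0.135
Drum-2 feed = drum-1 liquid: z₂ = (0.1742, 0.2849, 0.5409).
Drum 2:
Material balance + equilibrium reduce to Σ zᵢ(Kᵢ−1)/(1+ψ₂(Kᵢ−1)) = 0.
Feasibility: ΣzᵢKᵢ = 2.008, Σzᵢ/Kᵢ = 1.246 — both > 1, two phases present.
Iterate (Newton) starting at ψ₂ = 0.5:
  ψ₂ = 0.500: g = 0.0946, g' = -0.757 → ψ₂ = 0.625
  ψ₂ = 0.625: g = 0.0060, g' = -0.673 → ψ₂ = 0.634
Converged at ψ₂ = 0.634.
  acetaldehyde: x = 0.038, y = 0.253
  chloroform: x = 0.170, y = 0.351
  n-heptane: x = 0.792, y = 0.396

V/F (drum 2) = 0.634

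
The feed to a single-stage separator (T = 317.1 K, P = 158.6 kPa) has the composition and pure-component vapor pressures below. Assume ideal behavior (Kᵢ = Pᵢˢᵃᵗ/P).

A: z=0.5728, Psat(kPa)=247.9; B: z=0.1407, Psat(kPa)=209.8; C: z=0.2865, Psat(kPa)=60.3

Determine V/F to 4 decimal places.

V/F = 0.5908

Raoult's law: Kᵢ = Pᵢˢᵃᵗ/P = Pᵢˢᵃᵗ/158.6.
  K_A = 247.9/158.6 = 1.563052, K_B = 209.8/158.6 = 1.322825, K_C = 60.3/158.6 = 0.380202
Rachford–Rice: g(V/F) = Σ zᵢ(Kᵢ−1)/(1+V/F(Kᵢ−1)) = 0.
Feasibility: ΣzᵢKᵢ = 1.1904, Σzᵢ/Kᵢ = 1.2264 — both > 1, two phases present.
Iterate (Newton) starting at V/F = 0.49:
  V/F = 0.4900: g = 0.03697, g' = -0.3495 → V/F = 0.5958
  V/F = 0.5958: g = -0.00194, g' = -0.3888 → V/F = 0.5908
Converged at V/F = 0.5908.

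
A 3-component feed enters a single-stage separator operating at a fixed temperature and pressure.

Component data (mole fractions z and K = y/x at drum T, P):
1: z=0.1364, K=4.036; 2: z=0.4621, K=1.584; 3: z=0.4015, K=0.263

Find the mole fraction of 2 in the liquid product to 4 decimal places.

x_2 = 0.3777

Iterate (Newton) starting at V/F = 0.41:
  V/F = 0.4100: g = -0.02183, g' = -0.7999 → V/F = 0.3827
Converged at V/F = 0.3827.
Compositions from xᵢ = zᵢ/(1+V/F(Kᵢ−1)), yᵢ = Kᵢxᵢ:
  1: x = 0.0631, y = 0.2547
  2: x = 0.3777, y = 0.5983
  3: x = 0.5592, y = 0.1471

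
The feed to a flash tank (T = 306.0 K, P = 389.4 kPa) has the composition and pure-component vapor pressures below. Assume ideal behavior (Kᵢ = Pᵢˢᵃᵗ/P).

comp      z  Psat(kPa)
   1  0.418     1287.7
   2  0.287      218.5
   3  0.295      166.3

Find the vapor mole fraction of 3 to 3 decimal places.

y_3 = 0.187

Raoult's law: Kᵢ = Pᵢˢᵃᵗ/P = Pᵢˢᵃᵗ/389.4.
  K_1 = 1287.7/389.4 = 3.30688, K_2 = 218.5/389.4 = 0.56112, K_3 = 166.3/389.4 = 0.42707
Let ψ = V/F and solve Σ zᵢ(Kᵢ−1)/(1+ψ(Kᵢ−1)) = 0.
Check two-phase: ΣzᵢKᵢ = 1.669 > 1 and Σzᵢ/Kᵢ = 1.329 > 1, so g(0) = 0.669 > 0 and g(1) = -0.329 < 0.
Iterate (Newton) starting at ψ = 0.51:
  ψ = 0.510: g = 0.0420, g' = -0.755 → ψ = 0.566
  ψ = 0.566: g = 0.0008, g' = -0.729 → ψ = 0.567
Converged at ψ = 0.567.
Compositions from xᵢ = zᵢ/(1+ψ(Kᵢ−1)), yᵢ = Kᵢxᵢ:
  1: x = 0.181, y = 0.599
  2: x = 0.382, y = 0.214
  3: x = 0.437, y = 0.187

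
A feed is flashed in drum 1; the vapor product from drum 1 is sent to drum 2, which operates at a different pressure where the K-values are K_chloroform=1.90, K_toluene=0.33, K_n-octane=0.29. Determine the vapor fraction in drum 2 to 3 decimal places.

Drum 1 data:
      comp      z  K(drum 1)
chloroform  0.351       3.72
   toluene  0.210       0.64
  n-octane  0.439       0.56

V/F (drum 2) = 0.144

Drum 1:
Iterate (Newton) starting at ψ₁ = 0.5:
  ψ₁ = 0.500: g = 0.0647, g' = -0.646 → ψ₁ = 0.600
  ψ₁ = 0.600: g = 0.0038, g' = -0.576 → ψ₁ = 0.607
Converged at ψ₁ = 0.607.
Drum-1 compositions:
  chloroform: x = 0.132, y = 0.493
  toluene: x = 0.269, y = 0.172
  n-octane: x = 0.599, y = 0.335
Drum-2 feed = drum-1 vapor: z₂ = (0.4927, 0.1720, 0.3354).
Drum 2:
Material balance + equilibrium reduce to Σ zᵢ(Kᵢ−1)/(1+ψ₂(Kᵢ−1)) = 0.
Feasibility: ΣzᵢKᵢ = 1.090, Σzᵢ/Kᵢ = 1.937 — both > 1, two phases present.
Iterate (Newton) starting at ψ₂ = 0.5:
  ψ₂ = 0.500: g = -0.2366, g' = -0.771 → ψ₂ = 0.193
  ψ₂ = 0.193: g = -0.0305, g' = -0.619 → ψ₂ = 0.144
Converged at ψ₂ = 0.144.
  chloroform: x = 0.436, y = 0.829
  toluene: x = 0.190, y = 0.063
  n-octane: x = 0.373, y = 0.108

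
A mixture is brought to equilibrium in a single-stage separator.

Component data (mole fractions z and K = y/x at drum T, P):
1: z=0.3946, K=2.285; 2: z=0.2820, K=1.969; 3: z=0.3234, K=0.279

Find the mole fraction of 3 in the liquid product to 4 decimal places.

Let ψ = V/F and solve Σ zᵢ(Kᵢ−1)/(1+ψ(Kᵢ−1)) = 0.
Check two-phase: ΣzᵢKᵢ = 1.5471 > 1 and Σzᵢ/Kᵢ = 1.4751 > 1, so g(0) = 0.5471 > 0 and g(1) = -0.4751 < 0.
Newton–Raphson from ψ = 0.57:
  ψ = 0.5700: g = 0.07286, g' = -0.8115 → ψ = 0.6598
  ψ = 0.6598: g = -0.00363, g' = -0.9009 → ψ = 0.6558
  ψ = 0.6558: g = -0.00001, g' = -0.8958 → ψ = 0.6557
Converged at ψ = 0.6557.
Compositions from xᵢ = zᵢ/(1+ψ(Kᵢ−1)), yᵢ = Kᵢxᵢ:
  1: x = 0.2142, y = 0.4893
  2: x = 0.1724, y = 0.3395
  3: x = 0.6134, y = 0.1711

x_3 = 0.6134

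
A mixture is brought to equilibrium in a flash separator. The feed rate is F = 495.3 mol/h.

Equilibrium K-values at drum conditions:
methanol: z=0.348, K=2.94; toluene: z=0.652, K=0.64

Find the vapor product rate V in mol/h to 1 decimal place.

V = 312.3 mol/h

Iterate (Newton) starting at V/F = 0.5:
  V/F = 0.500: g = 0.0565, g' = -0.463 → V/F = 0.622
  V/F = 0.622: g = 0.0035, g' = -0.409 → V/F = 0.631
Converged at V/F = 0.631.
Then V = V/F·F = 0.6306·495.3 = 312.3 mol/h and L = F − V = 183.0 mol/h.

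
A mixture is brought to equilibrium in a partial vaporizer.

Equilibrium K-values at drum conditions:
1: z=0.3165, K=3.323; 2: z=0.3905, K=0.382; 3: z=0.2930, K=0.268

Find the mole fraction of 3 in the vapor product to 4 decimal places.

Let β = V/F and solve Σ zᵢ(Kᵢ−1)/(1+β(Kᵢ−1)) = 0.
g(0) = ΣzᵢKᵢ − 1 = 0.2794 and g(1) = 1 − Σzᵢ/Kᵢ = -1.2108, so a root lies in (0, 1).
Iterate (Newton) starting at β = 0.37:
  β = 0.3700: g = -0.21162, g' = -1.0399 → β = 0.1665
  β = 0.1665: g = 0.01692, g' = -1.2770 → β = 0.1797
  β = 0.1797: g = 0.00020, g' = -1.2469 → β = 0.1799
Converged at β = 0.1799.
Compositions from xᵢ = zᵢ/(1+β(Kᵢ−1)), yᵢ = Kᵢxᵢ:
  1: x = 0.2232, y = 0.7417
  2: x = 0.4393, y = 0.1678
  3: x = 0.3374, y = 0.0904

y_3 = 0.0904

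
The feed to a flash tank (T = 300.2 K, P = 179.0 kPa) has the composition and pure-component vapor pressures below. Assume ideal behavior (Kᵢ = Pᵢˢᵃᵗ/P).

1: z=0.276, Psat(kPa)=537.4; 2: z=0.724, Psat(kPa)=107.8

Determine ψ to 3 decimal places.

ψ = 0.332

Raoult's law: Kᵢ = Pᵢˢᵃᵗ/P = Pᵢˢᵃᵗ/179.0.
  K_1 = 537.4/179.0 = 3.00223, K_2 = 107.8/179.0 = 0.60223
Let ψ = V/F and solve Σ zᵢ(Kᵢ−1)/(1+ψ(Kᵢ−1)) = 0.
Check two-phase: ΣzᵢKᵢ = 1.265 > 1 and Σzᵢ/Kᵢ = 1.294 > 1, so g(0) = 0.265 > 0 and g(1) = -0.294 < 0.
Binary case is linear: z₁(K₁−1)(1+ψ(K₂−1)) + z₂(K₂−1)(1+ψ(K₁−1)) = 0
⇒ ψ = [z₁(K₁−1)+z₂(K₂−1)] / [−(K₁−1)(K₂−1)] = 0.2646/0.7964 = 0.332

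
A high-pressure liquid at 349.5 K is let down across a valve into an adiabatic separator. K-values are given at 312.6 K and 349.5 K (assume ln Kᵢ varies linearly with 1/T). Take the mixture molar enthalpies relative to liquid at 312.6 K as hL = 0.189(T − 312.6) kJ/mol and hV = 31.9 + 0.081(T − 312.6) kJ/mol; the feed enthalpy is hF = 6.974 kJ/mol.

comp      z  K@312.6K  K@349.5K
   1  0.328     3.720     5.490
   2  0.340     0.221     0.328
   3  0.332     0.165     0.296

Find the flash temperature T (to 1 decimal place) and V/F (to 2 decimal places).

T = 318.3 K, V/F = 0.19

Adiabatic flash: solve Rachford–Rice at each trial T, then check hF = ψ·hV(T) + (1−ψ)·hL(T).
  T = 312.6 K: K = (3.720, 0.221, 0.165), RR gives ψ = 0.159, H_out = 5.087 kJ/mol
  T = 349.5 K: K = (5.490, 0.328, 0.296), RR gives ψ = 0.327, H_out = 16.106 kJ/mol
  T = 331.1 K: K = (4.571, 0.272, 0.225), RR gives ψ = 0.248, H_out = 10.924 kJ/mol
  T = 321.9 K: K = (4.138, 0.246, 0.194), RR gives ψ = 0.206, H_out = 8.135 kJ/mol
  T = 317.2 K: K = (3.924, 0.233, 0.179), RR gives ψ = 0.183, H_out = 6.629 kJ/mol
  T = 319.5 K: K = (4.028, 0.240, 0.186), RR gives ψ = 0.195, H_out = 7.374 kJ/mol
Linear interpolation between T = 317.2 (H_out = 6.629) and T = 319.5 (H_out = 7.374) on hF = 6.974 gives T ≈ 318.3 K, at which ψ = 0.19.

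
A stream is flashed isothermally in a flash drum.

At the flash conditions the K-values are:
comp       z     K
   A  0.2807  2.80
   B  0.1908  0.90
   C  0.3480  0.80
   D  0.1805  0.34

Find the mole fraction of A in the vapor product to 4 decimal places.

y_A = 0.4220

Let ψ = V/F and solve Σ zᵢ(Kᵢ−1)/(1+ψ(Kᵢ−1)) = 0.
Check two-phase: ΣzᵢKᵢ = 1.2974 > 1 and Σzᵢ/Kᵢ = 1.2781 > 1, so g(0) = 0.2974 > 0 and g(1) = -0.2781 < 0.
Newton–Raphson from ψ = 0.5:
  ψ = 0.5000: g = -0.00930, g' = -0.4464 → ψ = 0.4792
Converged at ψ = 0.4792.
Compositions from xᵢ = zᵢ/(1+ψ(Kᵢ−1)), yᵢ = Kᵢxᵢ:
  A: x = 0.1507, y = 0.4220
  B: x = 0.2004, y = 0.1804
  C: x = 0.3849, y = 0.3079
  D: x = 0.2640, y = 0.0898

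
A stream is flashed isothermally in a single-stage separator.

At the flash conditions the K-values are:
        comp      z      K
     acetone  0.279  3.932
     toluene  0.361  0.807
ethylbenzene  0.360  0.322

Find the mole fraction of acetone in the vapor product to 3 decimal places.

Rachford–Rice: g(V/F) = Σ zᵢ(Kᵢ−1)/(1+V/F(Kᵢ−1)) = 0.
g(0) = ΣzᵢKᵢ − 1 = 0.504 and g(1) = 1 − Σzᵢ/Kᵢ = -0.636, so a root lies in (0, 1).
Iterate (Newton) starting at V/F = 0.5:
  V/F = 0.500: g = -0.1147, g' = -0.790 → V/F = 0.355
  V/F = 0.355: g = 0.0047, g' = -0.879 → V/F = 0.360
Converged at V/F = 0.360.
Compositions from xᵢ = zᵢ/(1+V/F(Kᵢ−1)), yᵢ = Kᵢxᵢ:
  acetone: x = 0.136, y = 0.534
  toluene: x = 0.388, y = 0.313
  ethylbenzene: x = 0.476, y = 0.153

y_acetone = 0.534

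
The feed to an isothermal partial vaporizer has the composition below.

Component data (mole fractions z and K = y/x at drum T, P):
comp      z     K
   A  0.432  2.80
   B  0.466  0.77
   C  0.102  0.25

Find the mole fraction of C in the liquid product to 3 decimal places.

Newton–Raphson from ψ = 0.5:
  ψ = 0.500: g = 0.1658, g' = -0.566 → ψ = 0.793
  ψ = 0.793: g = 0.0006, g' = -0.624 → ψ = 0.794
Converged at ψ = 0.794.
Compositions from xᵢ = zᵢ/(1+ψ(Kᵢ−1)), yᵢ = Kᵢxᵢ:
  A: x = 0.178, y = 0.498
  B: x = 0.570, y = 0.439
  C: x = 0.252, y = 0.063

x_C = 0.252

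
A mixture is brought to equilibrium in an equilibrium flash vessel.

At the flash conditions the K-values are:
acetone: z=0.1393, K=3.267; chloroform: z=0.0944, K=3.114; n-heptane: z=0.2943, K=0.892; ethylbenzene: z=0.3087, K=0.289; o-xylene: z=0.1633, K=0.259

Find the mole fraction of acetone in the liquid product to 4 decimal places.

Material balance + equilibrium reduce to Σ zᵢ(Kᵢ−1)/(1+V/F(Kᵢ−1)) = 0.
Check two-phase: ΣzᵢKᵢ = 1.1431 > 1 and Σzᵢ/Kᵢ = 2.1016 > 1, so g(0) = 0.1431 > 0 and g(1) = -1.1016 < 0.
Newton–Raphson from V/F = 0.67:
  V/F = 0.6700: g = -0.48578, g' = -1.1119 → V/F = 0.2331
  V/F = 0.2331: g = -0.10166, g' = -0.8546 → V/F = 0.1141
  V/F = 0.1141: g = 0.00841, g' = -1.0210 → V/F = 0.1224
Converged at V/F = 0.1224.
Compositions from xᵢ = zᵢ/(1+V/F(Kᵢ−1)), yᵢ = Kᵢxᵢ:
  acetone: x = 0.1090, y = 0.3562
  chloroform: x = 0.0750, y = 0.2335
  n-heptane: x = 0.2982, y = 0.2660
  ethylbenzene: x = 0.3381, y = 0.0977
  o-xylene: x = 0.1796, y = 0.0465

x_acetone = 0.1090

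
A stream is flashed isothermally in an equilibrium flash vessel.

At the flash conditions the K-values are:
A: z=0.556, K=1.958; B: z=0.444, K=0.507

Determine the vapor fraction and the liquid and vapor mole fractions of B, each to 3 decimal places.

ψ = 0.664, x_B = 0.660, y_B = 0.335

Let ψ = V/F and solve Σ zᵢ(Kᵢ−1)/(1+ψ(Kᵢ−1)) = 0.
Feasibility: ΣzᵢKᵢ = 1.314, Σzᵢ/Kᵢ = 1.160 — both > 1, two phases present.
Binary case is linear: z₁(K₁−1)(1+ψ(K₂−1)) + z₂(K₂−1)(1+ψ(K₁−1)) = 0
⇒ ψ = [z₁(K₁−1)+z₂(K₂−1)] / [−(K₁−1)(K₂−1)] = 0.3138/0.4723 = 0.664
Compositions from xᵢ = zᵢ/(1+ψ(Kᵢ−1)), yᵢ = Kᵢxᵢ:
  A: x = 0.340, y = 0.665
  B: x = 0.660, y = 0.335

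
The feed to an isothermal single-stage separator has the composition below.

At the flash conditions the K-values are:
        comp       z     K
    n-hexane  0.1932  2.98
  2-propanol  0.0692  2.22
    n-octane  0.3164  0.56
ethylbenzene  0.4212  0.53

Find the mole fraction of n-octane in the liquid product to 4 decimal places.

x_n-octane = 0.3397

Iterate (Newton) starting at ψ = 0.57:
  ψ = 0.5700: g = -0.22672, g' = -0.4857 → ψ = 0.1032
  ψ = 0.1032: g = 0.03869, g' = -0.7734 → ψ = 0.1533
  ψ = 0.1533: g = 0.00198, g' = -0.6974 → ψ = 0.1561
Converged at ψ = 0.1561.
Compositions from xᵢ = zᵢ/(1+ψ(Kᵢ−1)), yᵢ = Kᵢxᵢ:
  n-hexane: x = 0.1476, y = 0.4398
  2-propanol: x = 0.0581, y = 0.1290
  n-octane: x = 0.3397, y = 0.1903
  ethylbenzene: x = 0.4546, y = 0.2409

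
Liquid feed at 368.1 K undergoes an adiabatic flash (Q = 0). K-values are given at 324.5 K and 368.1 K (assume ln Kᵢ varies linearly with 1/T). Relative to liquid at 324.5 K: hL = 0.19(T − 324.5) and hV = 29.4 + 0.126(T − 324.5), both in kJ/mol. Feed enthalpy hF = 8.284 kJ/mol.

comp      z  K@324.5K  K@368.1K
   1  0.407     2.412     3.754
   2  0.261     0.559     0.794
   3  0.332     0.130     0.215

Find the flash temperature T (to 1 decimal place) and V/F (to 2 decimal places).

Adiabatic flash: solve Rachford–Rice at each trial T, then check hF = ψ·hV(T) + (1−ψ)·hL(T).
  T = 324.5 K: K = (2.412, 0.559, 0.130), RR gives ψ = 0.170, H_out = 4.999 kJ/mol
  T = 368.1 K: K = (3.754, 0.794, 0.215), RR gives ψ = 0.484, H_out = 21.173 kJ/mol
  T = 346.3 K: K = (3.051, 0.674, 0.170), RR gives ψ = 0.351, H_out = 13.978 kJ/mol
  T = 335.4 K: K = (2.723, 0.616, 0.149), RR gives ψ = 0.270, H_out = 9.821 kJ/mol
  T = 329.9 K: K = (2.564, 0.587, 0.139), RR gives ψ = 0.223, H_out = 7.492 kJ/mol
  T = 332.6 K: K = (2.642, 0.601, 0.144), RR gives ψ = 0.247, H_out = 8.659 kJ/mol
  T = 331.2 K: K = (2.601, 0.594, 0.142), RR gives ψ = 0.234, H_out = 8.060 kJ/mol
Linear interpolation between T = 331.2 (H_out = 8.060) and T = 332.6 (H_out = 8.659) on hF = 8.284 gives T ≈ 331.7 K, at which ψ = 0.24.

T = 331.7 K, V/F = 0.24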